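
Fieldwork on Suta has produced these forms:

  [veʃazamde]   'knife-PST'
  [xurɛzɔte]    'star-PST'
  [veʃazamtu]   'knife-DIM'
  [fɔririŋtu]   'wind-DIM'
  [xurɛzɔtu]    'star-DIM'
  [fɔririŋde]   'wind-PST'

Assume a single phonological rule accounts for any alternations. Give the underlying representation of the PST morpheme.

The PST morpheme has two allomorphs, [-de] and [-te].
The DIM suffix, which begins with [t], is invariant after every stem; so [t] is not altered by any rule here.
The PST suffix is therefore /-de/ underlyingly, with post-vocalic devoicing: voiced stops become voiceless after a vowel.

/-de/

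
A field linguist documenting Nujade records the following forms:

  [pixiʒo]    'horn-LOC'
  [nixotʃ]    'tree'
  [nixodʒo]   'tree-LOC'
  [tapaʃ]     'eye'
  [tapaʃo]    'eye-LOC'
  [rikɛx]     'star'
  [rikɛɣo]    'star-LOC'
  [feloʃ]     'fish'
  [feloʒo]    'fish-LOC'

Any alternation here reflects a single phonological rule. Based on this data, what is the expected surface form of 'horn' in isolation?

In [feloʃ] and [feloʒo] the final segment of 'fish' alternates: [ʃ] ~ [ʒ].
But 'eye' keeps [ʃ] in both environments ([tapaʃ], [tapaʃo]), so there is no rule changing /ʃ/ to [ʒ] before the LOC suffix.
Therefore /ʒ/ is basic and [ʃ] is derived by word-final obstruent devoicing (voiced obstruents become voiceless word-finally).
From [pixiʒo] the stem 'horn' is /pixiʒ/; word-finally this yields [pixiʃ].

[pixiʃ]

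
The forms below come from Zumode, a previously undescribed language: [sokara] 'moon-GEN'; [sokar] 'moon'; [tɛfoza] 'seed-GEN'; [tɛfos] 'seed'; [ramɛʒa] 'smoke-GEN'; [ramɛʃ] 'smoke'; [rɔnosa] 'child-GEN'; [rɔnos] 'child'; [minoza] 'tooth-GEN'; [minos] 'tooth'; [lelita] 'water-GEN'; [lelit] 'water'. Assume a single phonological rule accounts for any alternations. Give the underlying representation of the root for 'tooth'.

In [minoza] and [minos] the final segment of 'tooth' alternates: [z] ~ [s].
If /s/ were underlying and a rule turned it into [z] before the GEN suffix, 'child' would also alternate; but it has [s] in both [rɔnosa] and [rɔnos].
The underlying segment must be /z/; voiced obstruents become voiceless word-finally, yielding [s] there.

/minoz/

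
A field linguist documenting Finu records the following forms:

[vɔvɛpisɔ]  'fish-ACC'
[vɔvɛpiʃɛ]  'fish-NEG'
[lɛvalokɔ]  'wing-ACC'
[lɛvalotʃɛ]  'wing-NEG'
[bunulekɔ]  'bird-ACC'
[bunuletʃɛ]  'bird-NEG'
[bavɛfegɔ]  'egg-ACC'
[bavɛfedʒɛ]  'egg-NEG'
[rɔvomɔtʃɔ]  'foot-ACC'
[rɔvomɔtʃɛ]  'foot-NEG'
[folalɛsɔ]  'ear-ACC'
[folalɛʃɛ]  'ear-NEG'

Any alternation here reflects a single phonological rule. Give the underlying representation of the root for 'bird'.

'bird' shows [k] ~ [tʃ] at the end of the stem ([bunulekɔ] vs [bunuletʃɛ]).
The stem 'foot' ([rɔvomɔtʃɔ], [rɔvomɔtʃɛ]) shows [tʃ] unchanged in both environments, so [tʃ] cannot be basic with [k] derived before the ACC suffix.
So /k/ is underlying, and a rule of palatalization before a front vowel — /k/, /g/ and /s/ become palato-alveolar [tʃ], [dʒ] and [ʃ] before a front vowel — gives [tʃ].
Hence 'bird' is /bunulek/ underlyingly.

/bunulek/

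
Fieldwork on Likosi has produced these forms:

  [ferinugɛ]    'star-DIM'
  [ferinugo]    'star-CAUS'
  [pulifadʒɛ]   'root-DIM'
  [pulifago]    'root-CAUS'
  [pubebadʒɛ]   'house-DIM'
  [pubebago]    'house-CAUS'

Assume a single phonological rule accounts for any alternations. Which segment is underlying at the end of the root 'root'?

/dʒ/

The root 'root' surfaces as [pulifadʒɛ] and [pulifago], with a stem-final [dʒ] ~ [g] alternation.
But 'star' keeps [g] in both environments ([ferinugɛ], [ferinugo]), so there is no rule changing /g/ to [dʒ] before the DIM suffix.
The underlying segment must be /dʒ/; palato-alveolar /dʒ/ becomes [g] when no front vowel follows, yielding [g] there.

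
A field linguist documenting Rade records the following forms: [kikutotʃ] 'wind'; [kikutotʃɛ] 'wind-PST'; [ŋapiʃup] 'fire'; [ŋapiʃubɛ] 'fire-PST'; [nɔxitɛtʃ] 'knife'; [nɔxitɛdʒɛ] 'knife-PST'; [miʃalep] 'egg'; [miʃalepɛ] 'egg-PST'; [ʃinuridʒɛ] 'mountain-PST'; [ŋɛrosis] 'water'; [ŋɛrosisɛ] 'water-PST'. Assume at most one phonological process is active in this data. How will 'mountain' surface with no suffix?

The stem for 'knife' ends in [tʃ] in [nɔxitɛtʃ] but [dʒ] in [nɔxitɛdʒɛ].
Compare 'wind', with invariant [tʃ] in [kikutotʃ] and [kikutotʃɛ]: an analysis with underlying /tʃ/ and a rule producing [dʒ] before the PST suffix would wrongly predict alternation here too.
The alternation reflects word-final obstruent devoicing: voiced obstruents become voiceless word-finally. /dʒ/ is underlying.
From [ʃinuridʒɛ] the stem 'mountain' is /ʃinuridʒ/; word-finally this yields [ʃinuritʃ].

[ʃinuritʃ]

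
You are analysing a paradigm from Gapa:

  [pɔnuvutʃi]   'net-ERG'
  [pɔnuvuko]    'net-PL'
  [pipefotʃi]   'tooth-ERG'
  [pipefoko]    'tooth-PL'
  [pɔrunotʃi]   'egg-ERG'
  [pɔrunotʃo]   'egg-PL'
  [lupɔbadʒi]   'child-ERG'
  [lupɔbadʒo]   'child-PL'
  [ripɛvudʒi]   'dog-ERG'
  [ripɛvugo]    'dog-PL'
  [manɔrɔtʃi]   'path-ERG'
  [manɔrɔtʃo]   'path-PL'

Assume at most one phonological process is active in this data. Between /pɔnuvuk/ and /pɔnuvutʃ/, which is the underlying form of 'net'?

The stem for 'net' ends in [tʃ] in [pɔnuvutʃi] but [k] in [pɔnuvuko].
Compare 'path', with invariant [tʃ] in [manɔrɔtʃi] and [manɔrɔtʃo]: an analysis with underlying /tʃ/ and a rule producing [k] before the PL suffix would wrongly predict alternation here too.
So /k/ is underlying, and a rule of palatalization before a front vowel — /k/ and /g/ become palato-alveolar [tʃ] and [dʒ] before a front vowel — gives [tʃ].

/pɔnuvuk/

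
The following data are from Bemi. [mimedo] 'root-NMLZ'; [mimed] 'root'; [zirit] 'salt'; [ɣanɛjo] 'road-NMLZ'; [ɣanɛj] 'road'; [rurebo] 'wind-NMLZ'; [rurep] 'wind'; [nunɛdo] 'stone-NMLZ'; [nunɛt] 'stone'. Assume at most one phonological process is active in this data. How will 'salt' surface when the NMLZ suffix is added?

In [nunɛdo] and [nunɛt] the final segment of 'stone' alternates: [d] ~ [t].
Compare 'root', with invariant [d] in [mimedo] and [mimed]: an analysis with underlying /d/ and a rule producing [t] in isolation would wrongly predict alternation here too.
So /t/ is underlying, and a rule of intervocalic voicing — voiceless stops become voiced between vowels — gives [d].
From [zirit] the stem 'salt' is /zirit/; between vowels this yields [zirido].

[zirido]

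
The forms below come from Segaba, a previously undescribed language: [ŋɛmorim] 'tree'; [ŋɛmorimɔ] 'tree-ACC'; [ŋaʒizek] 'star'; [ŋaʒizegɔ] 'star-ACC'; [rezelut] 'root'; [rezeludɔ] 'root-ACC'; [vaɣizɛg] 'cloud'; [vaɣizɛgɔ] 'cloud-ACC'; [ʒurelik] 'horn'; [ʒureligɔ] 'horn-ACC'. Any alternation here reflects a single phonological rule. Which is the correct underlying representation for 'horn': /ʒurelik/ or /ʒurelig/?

The root 'horn' surfaces as [ʒurelik] and [ʒureligɔ], with a stem-final [k] ~ [g] alternation.
But 'cloud' keeps [g] in both environments ([vaɣizɛg], [vaɣizɛgɔ]), so there is no rule changing /g/ to [k] in isolation.
So /k/ is underlying, and a rule of intervocalic voicing — voiceless stops become voiced between vowels — gives [g].

/ʒurelik/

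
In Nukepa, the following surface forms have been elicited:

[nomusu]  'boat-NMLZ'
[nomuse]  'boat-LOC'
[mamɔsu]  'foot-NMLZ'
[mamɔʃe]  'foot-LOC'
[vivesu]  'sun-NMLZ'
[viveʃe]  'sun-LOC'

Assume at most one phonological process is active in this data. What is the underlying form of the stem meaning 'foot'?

In [mamɔsu] and [mamɔʃe] the final segment of 'foot' alternates: [s] ~ [ʃ].
But 'boat' keeps [s] in both environments ([nomusu], [nomuse]), so there is no rule changing /s/ to [ʃ] before the LOC suffix.
The underlying segment must be /ʃ/; palato-alveolar /ʃ/ becomes [s] when no front vowel follows, yielding [s] there.
The underlying form of 'foot' is therefore /mamɔʃ/.

/mamɔʃ/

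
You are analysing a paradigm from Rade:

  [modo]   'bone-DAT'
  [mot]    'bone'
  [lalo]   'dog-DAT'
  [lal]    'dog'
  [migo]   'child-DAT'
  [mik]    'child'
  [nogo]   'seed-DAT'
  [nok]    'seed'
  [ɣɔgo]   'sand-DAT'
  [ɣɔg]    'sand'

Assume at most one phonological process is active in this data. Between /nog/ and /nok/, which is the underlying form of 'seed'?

'seed' shows [g] ~ [k] at the end of the stem ([nogo] vs [nok]).
If /g/ were underlying and a rule turned it into [k] in isolation, 'sand' would also alternate; but it has [g] in both [ɣɔgo] and [ɣɔg].
Therefore /k/ is basic and [g] is derived by intervocalic voicing (voiceless stops become voiced between vowels).

/nok/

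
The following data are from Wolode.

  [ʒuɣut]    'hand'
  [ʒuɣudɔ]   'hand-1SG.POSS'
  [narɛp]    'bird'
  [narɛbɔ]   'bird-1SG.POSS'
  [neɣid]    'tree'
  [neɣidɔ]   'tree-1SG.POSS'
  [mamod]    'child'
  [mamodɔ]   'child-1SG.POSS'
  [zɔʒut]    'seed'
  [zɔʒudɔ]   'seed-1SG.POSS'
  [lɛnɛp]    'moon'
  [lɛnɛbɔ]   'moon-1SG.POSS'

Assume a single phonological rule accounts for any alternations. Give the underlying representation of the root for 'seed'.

/zɔʒut/

In [zɔʒut] and [zɔʒudɔ] the final segment of 'seed' alternates: [t] ~ [d].
If /d/ were underlying and a rule turned it into [t] in isolation, 'child' would also alternate; but it has [d] in both [mamod] and [mamodɔ].
The alternation reflects intervocalic voicing: voiceless stops become voiced between vowels. /t/ is underlying.
The underlying form of 'seed' is therefore /zɔʒut/.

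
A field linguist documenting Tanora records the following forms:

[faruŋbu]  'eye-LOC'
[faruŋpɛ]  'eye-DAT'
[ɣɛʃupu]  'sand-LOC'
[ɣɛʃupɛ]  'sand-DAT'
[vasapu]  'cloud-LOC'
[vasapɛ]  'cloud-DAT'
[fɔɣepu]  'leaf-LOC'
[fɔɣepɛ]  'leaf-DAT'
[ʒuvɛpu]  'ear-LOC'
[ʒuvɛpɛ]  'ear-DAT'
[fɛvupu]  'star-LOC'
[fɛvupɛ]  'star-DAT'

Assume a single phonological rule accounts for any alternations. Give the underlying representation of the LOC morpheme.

/-bu/

The LOC morpheme has two allomorphs, [-bu] and [-pu].
The DAT suffix, which begins with [p], is invariant after every stem; so [p] is not altered by any rule here.
So the underlying form is /-bu/, and voiced stops become voiceless after a vowel.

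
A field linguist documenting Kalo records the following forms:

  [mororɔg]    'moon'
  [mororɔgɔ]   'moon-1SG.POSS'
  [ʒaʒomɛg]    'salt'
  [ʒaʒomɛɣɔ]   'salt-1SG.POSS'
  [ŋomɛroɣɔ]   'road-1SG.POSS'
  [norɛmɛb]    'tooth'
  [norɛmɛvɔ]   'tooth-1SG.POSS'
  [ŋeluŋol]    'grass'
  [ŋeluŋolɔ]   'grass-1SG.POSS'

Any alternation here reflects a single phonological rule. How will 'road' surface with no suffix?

[ŋomɛrog]

The root 'salt' surfaces as [ʒaʒomɛg] and [ʒaʒomɛɣɔ], with a stem-final [g] ~ [ɣ] alternation.
The stem 'moon' ([mororɔg], [mororɔgɔ]) shows [g] unchanged in both environments, so [g] cannot be basic with [ɣ] derived before the 1SG.POSS suffix.
The underlying segment must be /ɣ/; voiced fricatives become stops word-finally, yielding [g] there.
The one attested form of 'road', [ŋomɛroɣɔ], shows underlying /ŋomɛroɣ/. Applying the same rule word-finally gives [ŋomɛrog].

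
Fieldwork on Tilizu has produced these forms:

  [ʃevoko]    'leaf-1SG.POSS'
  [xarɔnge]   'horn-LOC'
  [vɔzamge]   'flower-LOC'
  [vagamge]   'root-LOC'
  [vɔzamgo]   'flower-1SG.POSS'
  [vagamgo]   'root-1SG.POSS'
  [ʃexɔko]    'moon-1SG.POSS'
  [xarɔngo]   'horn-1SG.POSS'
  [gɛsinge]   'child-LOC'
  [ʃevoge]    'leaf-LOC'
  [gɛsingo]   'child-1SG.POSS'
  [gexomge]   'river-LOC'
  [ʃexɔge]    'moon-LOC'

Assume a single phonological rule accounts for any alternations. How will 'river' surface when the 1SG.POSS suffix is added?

[gexomgo]

The 1SG.POSS suffix surfaces as [-go] and [-ko], depending on the final segment of the stem.
The LOC suffix, which begins with [g], is invariant after every stem; so [g] is not altered by any rule here.
So the underlying form is /-ko/, and voiceless stops become voiced after a nasal.
After 'river', which ends in a nasal, the suffix surfaces as [-go], giving [gexomgo].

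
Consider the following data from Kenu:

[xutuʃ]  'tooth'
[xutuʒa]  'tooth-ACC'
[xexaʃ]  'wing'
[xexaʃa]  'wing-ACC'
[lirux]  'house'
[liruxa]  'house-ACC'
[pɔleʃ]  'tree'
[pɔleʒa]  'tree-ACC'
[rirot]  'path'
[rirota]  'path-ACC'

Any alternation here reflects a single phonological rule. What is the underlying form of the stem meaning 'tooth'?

/xutuʒ/

The root 'tooth' surfaces as [xutuʃ] and [xutuʒa], with a stem-final [ʃ] ~ [ʒ] alternation.
Compare 'wing', with invariant [ʃ] in [xexaʃ] and [xexaʃa]: an analysis with underlying /ʃ/ and a rule producing [ʒ] before the ACC suffix would wrongly predict alternation here too.
Therefore /ʒ/ is basic and [ʃ] is derived by word-final obstruent devoicing (voiced obstruents become voiceless word-finally).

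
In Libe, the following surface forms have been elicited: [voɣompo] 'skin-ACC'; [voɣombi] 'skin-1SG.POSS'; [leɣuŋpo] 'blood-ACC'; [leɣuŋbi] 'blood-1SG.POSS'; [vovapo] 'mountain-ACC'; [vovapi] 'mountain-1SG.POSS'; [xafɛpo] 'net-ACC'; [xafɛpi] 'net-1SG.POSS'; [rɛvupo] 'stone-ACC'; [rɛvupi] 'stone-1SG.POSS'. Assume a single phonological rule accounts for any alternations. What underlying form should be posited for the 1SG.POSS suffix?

The 1SG.POSS suffix surfaces as [-bi] and [-pi], depending on the final segment of the stem.
By contrast the ACC suffix keeps its initial [p] throughout — that segment must be underlying.
So the underlying form is /-bi/, and voiced stops become voiceless after a vowel.

/-bi/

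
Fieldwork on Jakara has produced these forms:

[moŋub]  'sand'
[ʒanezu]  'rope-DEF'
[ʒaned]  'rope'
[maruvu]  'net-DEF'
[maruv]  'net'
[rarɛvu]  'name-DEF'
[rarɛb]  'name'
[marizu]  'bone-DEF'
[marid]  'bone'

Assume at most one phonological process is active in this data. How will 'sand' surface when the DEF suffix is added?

[moŋuvu]

'name' shows [v] ~ [b] at the end of the stem ([rarɛvu] vs [rarɛb]).
The stem 'net' ([maruvu], [maruv]) shows [v] unchanged in both environments, so [v] cannot be basic with [b] derived in isolation.
So /b/ is underlying, and a rule of intervocalic spirantization — voiced stops become fricatives between vowels — gives [v].
From [moŋub] the stem 'sand' is /moŋub/; between vowels this yields [moŋuvu].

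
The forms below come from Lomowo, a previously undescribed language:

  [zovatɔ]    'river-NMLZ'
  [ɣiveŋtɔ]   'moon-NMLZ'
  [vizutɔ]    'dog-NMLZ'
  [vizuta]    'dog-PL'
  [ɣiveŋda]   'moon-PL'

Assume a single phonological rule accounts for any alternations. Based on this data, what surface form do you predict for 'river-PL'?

[zovata]

The PL morpheme has two allomorphs, [-da] and [-ta].
The NMLZ suffix, which begins with [t], is invariant after every stem; so [t] is not altered by any rule here.
So the underlying form is /-da/, and voiced stops become voiceless after a vowel.
After 'river', which ends in a vowel, the suffix surfaces as [-ta], giving [zovata].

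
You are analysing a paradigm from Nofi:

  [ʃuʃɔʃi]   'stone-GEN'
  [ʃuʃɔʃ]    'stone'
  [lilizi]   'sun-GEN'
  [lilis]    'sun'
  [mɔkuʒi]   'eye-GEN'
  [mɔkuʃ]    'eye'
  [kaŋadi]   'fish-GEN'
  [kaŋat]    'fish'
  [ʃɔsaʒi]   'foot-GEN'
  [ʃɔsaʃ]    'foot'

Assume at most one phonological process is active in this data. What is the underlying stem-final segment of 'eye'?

/ʒ/

'eye' shows [ʒ] ~ [ʃ] at the end of the stem ([mɔkuʒi] vs [mɔkuʃ]).
If /ʃ/ were underlying and a rule turned it into [ʒ] before the GEN suffix, 'stone' would also alternate; but it has [ʃ] in both [ʃuʃɔʃi] and [ʃuʃɔʃ].
Therefore /ʒ/ is basic and [ʃ] is derived by word-final obstruent devoicing (voiced obstruents become voiceless word-finally).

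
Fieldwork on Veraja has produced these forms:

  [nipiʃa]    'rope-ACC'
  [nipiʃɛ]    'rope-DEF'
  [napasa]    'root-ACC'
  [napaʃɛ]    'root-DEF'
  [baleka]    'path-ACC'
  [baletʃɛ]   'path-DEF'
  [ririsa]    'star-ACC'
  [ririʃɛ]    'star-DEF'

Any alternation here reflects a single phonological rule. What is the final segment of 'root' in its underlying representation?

The root 'root' surfaces as [napasa] and [napaʃɛ], with a stem-final [s] ~ [ʃ] alternation.
But 'rope' keeps [ʃ] in both environments ([nipiʃa], [nipiʃɛ]), so there is no rule changing /ʃ/ to [s] before the ACC suffix.
Therefore /s/ is basic and [ʃ] is derived by palatalization before a front vowel (/k/ and /s/ become palato-alveolar [tʃ] and [ʃ] before a front vowel).

/s/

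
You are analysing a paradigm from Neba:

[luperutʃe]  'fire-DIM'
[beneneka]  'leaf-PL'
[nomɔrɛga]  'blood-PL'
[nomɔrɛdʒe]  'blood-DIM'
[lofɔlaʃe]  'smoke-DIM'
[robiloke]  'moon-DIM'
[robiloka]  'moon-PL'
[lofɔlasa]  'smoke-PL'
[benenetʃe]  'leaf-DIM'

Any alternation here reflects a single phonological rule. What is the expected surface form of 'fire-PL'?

The root 'leaf' surfaces as [benenetʃe] and [beneneka], with a stem-final [tʃ] ~ [k] alternation.
If /k/ were underlying and a rule turned it into [tʃ] before the DIM suffix, 'moon' would also alternate; but it has [k] in both [robiloke] and [robiloka].
Therefore /tʃ/ is basic and [k] is derived by depalatalization (palato-alveolar /tʃ/, /dʒ/ and /ʃ/ become [k], [g] and [s] when no front vowel follows).
The one attested form of 'fire', [luperutʃe], shows underlying /luperutʃ/. Applying the same rule when no front vowel follows gives [luperuka].

[luperuka]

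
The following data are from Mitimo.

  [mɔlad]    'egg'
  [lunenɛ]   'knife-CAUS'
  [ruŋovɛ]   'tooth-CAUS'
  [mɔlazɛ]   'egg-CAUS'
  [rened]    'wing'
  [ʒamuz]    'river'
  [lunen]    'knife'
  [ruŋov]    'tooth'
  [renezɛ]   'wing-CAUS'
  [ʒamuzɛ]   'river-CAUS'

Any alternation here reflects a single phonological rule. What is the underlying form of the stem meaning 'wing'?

/rened/

The stem for 'wing' ends in [z] in [renezɛ] but [d] in [rened].
Compare 'river', with invariant [z] in [ʒamuzɛ] and [ʒamuz]: an analysis with underlying /z/ and a rule producing [d] in isolation would wrongly predict alternation here too.
Therefore /d/ is basic and [z] is derived by intervocalic spirantization (voiced stops become fricatives between vowels).
So 'wing' = /rened/.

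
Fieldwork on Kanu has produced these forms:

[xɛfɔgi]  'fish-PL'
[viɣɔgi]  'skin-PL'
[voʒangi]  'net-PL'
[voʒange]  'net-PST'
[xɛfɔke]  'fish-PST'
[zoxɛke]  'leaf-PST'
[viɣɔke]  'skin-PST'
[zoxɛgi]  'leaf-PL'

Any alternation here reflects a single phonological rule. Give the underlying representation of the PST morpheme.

The PST morpheme has two allomorphs, [-ge] and [-ke].
The PL suffix, which begins with [g], is invariant after every stem; so [g] is not altered by any rule here.
The PST suffix is therefore /-ke/ underlyingly, with post-nasal voicing: voiceless stops become voiced after a nasal.

/-ke/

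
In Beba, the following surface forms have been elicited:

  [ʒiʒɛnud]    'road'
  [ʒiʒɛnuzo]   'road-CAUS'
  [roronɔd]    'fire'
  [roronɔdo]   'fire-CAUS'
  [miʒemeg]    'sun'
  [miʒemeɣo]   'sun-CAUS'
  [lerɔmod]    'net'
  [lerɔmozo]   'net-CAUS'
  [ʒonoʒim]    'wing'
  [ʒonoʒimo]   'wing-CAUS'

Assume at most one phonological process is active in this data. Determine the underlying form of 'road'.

The root 'road' surfaces as [ʒiʒɛnud] and [ʒiʒɛnuzo], with a stem-final [d] ~ [z] alternation.
But 'fire' keeps [d] in both environments ([roronɔd], [roronɔdo]), so there is no rule changing /d/ to [z] before the CAUS suffix.
Therefore /z/ is basic and [d] is derived by word-final hardening (voiced fricatives become stops word-finally).

/ʒiʒɛnuz/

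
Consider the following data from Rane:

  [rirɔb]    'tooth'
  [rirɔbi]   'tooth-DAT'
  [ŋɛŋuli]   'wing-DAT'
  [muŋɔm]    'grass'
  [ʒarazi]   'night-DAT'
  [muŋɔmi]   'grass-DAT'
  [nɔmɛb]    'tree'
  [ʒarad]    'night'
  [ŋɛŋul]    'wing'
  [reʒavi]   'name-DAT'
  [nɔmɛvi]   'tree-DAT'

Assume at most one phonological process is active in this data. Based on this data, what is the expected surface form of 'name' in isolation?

'tree' shows [v] ~ [b] at the end of the stem ([nɔmɛvi] vs [nɔmɛb]).
The stem 'tooth' ([rirɔbi], [rirɔb]) shows [b] unchanged in both environments, so [b] cannot be basic with [v] derived before the DAT suffix.
The underlying segment must be /v/; voiced fricatives become stops word-finally, yielding [b] there.
The one attested form of 'name', [reʒavi], shows underlying /reʒav/. Applying the same rule word-finally gives [reʒab].

[reʒab]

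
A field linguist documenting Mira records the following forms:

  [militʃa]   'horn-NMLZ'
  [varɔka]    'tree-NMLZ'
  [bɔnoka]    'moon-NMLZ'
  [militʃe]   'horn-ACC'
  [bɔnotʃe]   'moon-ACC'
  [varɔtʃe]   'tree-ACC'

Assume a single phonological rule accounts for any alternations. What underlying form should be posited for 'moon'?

/bɔnok/

In [bɔnotʃe] and [bɔnoka] the final segment of 'moon' alternates: [tʃ] ~ [k].
But 'horn' keeps [tʃ] in both environments ([militʃe], [militʃa]), so there is no rule changing /tʃ/ to [k] before the NMLZ suffix.
The alternation reflects palatalization before a front vowel: /k/ becomes palato-alveolar [tʃ] before a front vowel. /k/ is underlying.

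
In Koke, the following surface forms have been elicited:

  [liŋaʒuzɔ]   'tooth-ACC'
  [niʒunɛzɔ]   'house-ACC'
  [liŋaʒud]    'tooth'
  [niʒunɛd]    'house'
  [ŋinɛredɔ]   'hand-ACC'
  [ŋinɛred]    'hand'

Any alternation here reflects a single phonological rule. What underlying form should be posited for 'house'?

/niʒunɛz/

The stem for 'house' ends in [d] in [niʒunɛd] but [z] in [niʒunɛzɔ].
The stem 'hand' ([ŋinɛred], [ŋinɛredɔ]) shows [d] unchanged in both environments, so [d] cannot be basic with [z] derived before the ACC suffix.
So /z/ is underlying, and a rule of word-final hardening — voiced fricatives become stops word-finally — gives [d].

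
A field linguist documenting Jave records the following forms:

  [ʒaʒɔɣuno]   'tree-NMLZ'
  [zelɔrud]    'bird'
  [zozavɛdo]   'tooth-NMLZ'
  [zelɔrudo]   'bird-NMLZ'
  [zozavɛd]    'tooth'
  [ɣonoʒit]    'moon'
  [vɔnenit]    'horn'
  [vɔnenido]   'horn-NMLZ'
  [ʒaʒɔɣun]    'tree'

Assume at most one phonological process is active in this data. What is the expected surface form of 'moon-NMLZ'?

'horn' shows [t] ~ [d] at the end of the stem ([vɔnenit] vs [vɔnenido]).
But 'bird' keeps [d] in both environments ([zelɔrud], [zelɔrudo]), so there is no rule changing /d/ to [t] in isolation.
The underlying segment must be /t/; voiceless stops become voiced between vowels, yielding [d] there.
From [ɣonoʒit] the stem 'moon' is /ɣonoʒit/; between vowels this yields [ɣonoʒido].

[ɣonoʒido]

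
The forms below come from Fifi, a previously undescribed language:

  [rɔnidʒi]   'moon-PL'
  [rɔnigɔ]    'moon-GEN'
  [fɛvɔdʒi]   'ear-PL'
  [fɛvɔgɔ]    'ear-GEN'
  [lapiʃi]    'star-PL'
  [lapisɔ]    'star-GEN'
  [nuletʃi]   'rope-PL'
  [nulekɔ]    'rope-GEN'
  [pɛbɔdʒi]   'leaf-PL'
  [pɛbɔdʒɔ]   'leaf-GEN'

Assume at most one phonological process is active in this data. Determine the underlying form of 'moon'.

/rɔnig/

'moon' shows [dʒ] ~ [g] at the end of the stem ([rɔnidʒi] vs [rɔnigɔ]).
Compare 'leaf', with invariant [dʒ] in [pɛbɔdʒi] and [pɛbɔdʒɔ]: an analysis with underlying /dʒ/ and a rule producing [g] before the GEN suffix would wrongly predict alternation here too.
So /g/ is underlying, and a rule of palatalization before a front vowel — /k/, /g/ and /s/ become palato-alveolar [tʃ], [dʒ] and [ʃ] before a front vowel — gives [dʒ].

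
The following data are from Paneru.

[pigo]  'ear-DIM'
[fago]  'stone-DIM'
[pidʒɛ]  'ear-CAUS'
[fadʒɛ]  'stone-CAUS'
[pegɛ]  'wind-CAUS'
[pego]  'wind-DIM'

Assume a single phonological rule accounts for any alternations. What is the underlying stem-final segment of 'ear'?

'ear' shows [g] ~ [dʒ] at the end of the stem ([pigo] vs [pidʒɛ]).
The stem 'wind' ([pego], [pegɛ]) shows [g] unchanged in both environments, so [g] cannot be basic with [dʒ] derived before the CAUS suffix.
Therefore /dʒ/ is basic and [g] is derived by depalatalization (palato-alveolar /dʒ/ becomes [g] when no front vowel follows).

/dʒ/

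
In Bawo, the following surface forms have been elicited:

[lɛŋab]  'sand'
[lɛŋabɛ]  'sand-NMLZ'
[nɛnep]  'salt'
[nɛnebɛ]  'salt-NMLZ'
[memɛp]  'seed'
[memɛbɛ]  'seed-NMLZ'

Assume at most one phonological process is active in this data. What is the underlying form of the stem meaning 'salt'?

/nɛnep/

The stem for 'salt' ends in [p] in [nɛnep] but [b] in [nɛnebɛ].
If /b/ were underlying and a rule turned it into [p] in isolation, 'sand' would also alternate; but it has [b] in both [lɛŋab] and [lɛŋabɛ].
The underlying segment must be /p/; voiceless stops become voiced between vowels, yielding [b] there.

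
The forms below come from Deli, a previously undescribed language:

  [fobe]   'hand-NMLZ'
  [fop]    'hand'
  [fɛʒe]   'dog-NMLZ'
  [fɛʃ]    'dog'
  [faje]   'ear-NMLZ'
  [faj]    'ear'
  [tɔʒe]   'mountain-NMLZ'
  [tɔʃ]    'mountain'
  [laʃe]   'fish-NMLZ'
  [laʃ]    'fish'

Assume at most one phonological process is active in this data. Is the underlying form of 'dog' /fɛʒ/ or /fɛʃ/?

In [fɛʒe] and [fɛʃ] the final segment of 'dog' alternates: [ʒ] ~ [ʃ].
If /ʃ/ were underlying and a rule turned it into [ʒ] before the NMLZ suffix, 'fish' would also alternate; but it has [ʃ] in both [laʃe] and [laʃ].
So /ʒ/ is underlying, and a rule of word-final obstruent devoicing — voiced obstruents become voiceless word-finally — gives [ʃ].

/fɛʒ/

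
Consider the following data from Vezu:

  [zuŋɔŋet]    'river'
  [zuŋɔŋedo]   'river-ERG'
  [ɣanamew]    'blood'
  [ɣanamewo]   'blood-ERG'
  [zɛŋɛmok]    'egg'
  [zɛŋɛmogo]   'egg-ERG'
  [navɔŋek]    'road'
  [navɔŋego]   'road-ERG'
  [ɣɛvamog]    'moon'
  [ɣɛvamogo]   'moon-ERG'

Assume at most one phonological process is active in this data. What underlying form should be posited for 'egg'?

/zɛŋɛmok/

The stem for 'egg' ends in [k] in [zɛŋɛmok] but [g] in [zɛŋɛmogo].
If /g/ were underlying and a rule turned it into [k] in isolation, 'moon' would also alternate; but it has [g] in both [ɣɛvamog] and [ɣɛvamogo].
The alternation reflects intervocalic voicing: voiceless stops become voiced between vowels. /k/ is underlying.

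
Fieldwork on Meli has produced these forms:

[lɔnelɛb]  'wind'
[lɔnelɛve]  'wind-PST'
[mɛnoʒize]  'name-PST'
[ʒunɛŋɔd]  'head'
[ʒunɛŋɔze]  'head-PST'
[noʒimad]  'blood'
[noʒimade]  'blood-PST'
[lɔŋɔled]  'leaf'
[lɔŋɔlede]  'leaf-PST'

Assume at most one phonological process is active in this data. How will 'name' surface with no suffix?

[mɛnoʒid]

The stem for 'head' ends in [d] in [ʒunɛŋɔd] but [z] in [ʒunɛŋɔze].
But 'blood' keeps [d] in both environments ([noʒimad], [noʒimade]), so there is no rule changing /d/ to [z] before the PST suffix.
Therefore /z/ is basic and [d] is derived by word-final hardening (voiced fricatives become stops word-finally).
From [mɛnoʒize] the stem 'name' is /mɛnoʒiz/; word-finally this yields [mɛnoʒid].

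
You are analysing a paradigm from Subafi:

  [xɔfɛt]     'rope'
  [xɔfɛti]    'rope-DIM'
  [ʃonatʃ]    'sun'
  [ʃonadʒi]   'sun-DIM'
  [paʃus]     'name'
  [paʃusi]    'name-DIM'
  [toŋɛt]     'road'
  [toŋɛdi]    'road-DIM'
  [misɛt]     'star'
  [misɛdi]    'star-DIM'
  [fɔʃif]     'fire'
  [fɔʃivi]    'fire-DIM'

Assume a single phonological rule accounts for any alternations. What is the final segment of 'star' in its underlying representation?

/d/

The root 'star' surfaces as [misɛt] and [misɛdi], with a stem-final [t] ~ [d] alternation.
But 'rope' keeps [t] in both environments ([xɔfɛt], [xɔfɛti]), so there is no rule changing /t/ to [d] before the DIM suffix.
The underlying segment must be /d/; voiced obstruents become voiceless word-finally, yielding [t] there.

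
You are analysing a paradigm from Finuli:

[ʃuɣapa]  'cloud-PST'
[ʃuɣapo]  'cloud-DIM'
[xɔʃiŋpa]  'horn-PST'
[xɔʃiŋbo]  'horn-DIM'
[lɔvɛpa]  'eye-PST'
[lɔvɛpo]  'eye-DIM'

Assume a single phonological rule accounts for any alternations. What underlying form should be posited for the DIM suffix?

The DIM suffix surfaces as [-bo] and [-po], depending on the final segment of the stem.
The PST suffix, which begins with [p], is invariant after every stem; so [p] is not altered by any rule here.
So the underlying form is /-bo/, and voiced stops become voiceless after a vowel.

/-bo/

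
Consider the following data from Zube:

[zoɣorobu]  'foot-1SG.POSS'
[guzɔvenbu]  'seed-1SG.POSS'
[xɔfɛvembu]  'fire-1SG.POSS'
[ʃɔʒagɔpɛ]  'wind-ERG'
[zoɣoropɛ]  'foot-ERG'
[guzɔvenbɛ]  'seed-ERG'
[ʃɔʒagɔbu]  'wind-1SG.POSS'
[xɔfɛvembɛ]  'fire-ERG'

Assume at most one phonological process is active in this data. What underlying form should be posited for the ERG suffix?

/-pɛ/

The ERG suffix surfaces as [-bɛ] and [-pɛ], depending on the final segment of the stem.
By contrast the 1SG.POSS suffix keeps its initial [b] throughout — that segment must be underlying.
The ERG suffix is therefore /-pɛ/ underlyingly, with post-nasal voicing: voiceless stops become voiced after a nasal.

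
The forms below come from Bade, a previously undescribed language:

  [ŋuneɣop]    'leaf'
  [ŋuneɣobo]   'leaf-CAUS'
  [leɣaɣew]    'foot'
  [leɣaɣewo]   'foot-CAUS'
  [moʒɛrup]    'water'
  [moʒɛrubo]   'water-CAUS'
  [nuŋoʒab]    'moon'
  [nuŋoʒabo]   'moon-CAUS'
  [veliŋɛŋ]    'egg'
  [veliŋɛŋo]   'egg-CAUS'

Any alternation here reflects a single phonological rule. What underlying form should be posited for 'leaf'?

The stem for 'leaf' ends in [p] in [ŋuneɣop] but [b] in [ŋuneɣobo].
The stem 'moon' ([nuŋoʒab], [nuŋoʒabo]) shows [b] unchanged in both environments, so [b] cannot be basic with [p] derived in isolation.
The alternation reflects intervocalic voicing: voiceless stops become voiced between vowels. /p/ is underlying.
Hence 'leaf' is /ŋuneɣop/ underlyingly.

/ŋuneɣop/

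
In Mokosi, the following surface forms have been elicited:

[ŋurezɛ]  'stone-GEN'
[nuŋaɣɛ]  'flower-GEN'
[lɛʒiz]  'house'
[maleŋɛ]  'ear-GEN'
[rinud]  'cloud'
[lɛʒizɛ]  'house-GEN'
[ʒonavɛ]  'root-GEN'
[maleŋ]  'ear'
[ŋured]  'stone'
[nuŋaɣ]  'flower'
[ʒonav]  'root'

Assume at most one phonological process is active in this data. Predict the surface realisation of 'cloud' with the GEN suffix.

In [ŋured] and [ŋurezɛ] the final segment of 'stone' alternates: [d] ~ [z].
Compare 'house', with invariant [z] in [lɛʒiz] and [lɛʒizɛ]: an analysis with underlying /z/ and a rule producing [d] in isolation would wrongly predict alternation here too.
Therefore /d/ is basic and [z] is derived by intervocalic spirantization (voiced stops become fricatives between vowels).
From [rinud] the stem 'cloud' is /rinud/; between vowels this yields [rinuzɛ].

[rinuzɛ]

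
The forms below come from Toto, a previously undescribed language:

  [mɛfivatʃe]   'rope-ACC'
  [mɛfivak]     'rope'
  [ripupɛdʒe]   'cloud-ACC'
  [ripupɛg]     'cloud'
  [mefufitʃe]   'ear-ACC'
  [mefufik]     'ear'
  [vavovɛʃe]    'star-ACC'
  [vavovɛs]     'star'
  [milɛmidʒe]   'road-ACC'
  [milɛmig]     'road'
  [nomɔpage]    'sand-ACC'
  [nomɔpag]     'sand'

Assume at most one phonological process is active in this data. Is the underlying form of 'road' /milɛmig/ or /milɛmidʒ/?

In [milɛmidʒe] and [milɛmig] the final segment of 'road' alternates: [dʒ] ~ [g].
The stem 'sand' ([nomɔpage], [nomɔpag]) shows [g] unchanged in both environments, so [g] cannot be basic with [dʒ] derived before the ACC suffix.
So /dʒ/ is underlying, and a rule of depalatalization — palato-alveolar /tʃ/, /dʒ/ and /ʃ/ become [k], [g] and [s] when no front vowel follows — gives [g].

/milɛmidʒ/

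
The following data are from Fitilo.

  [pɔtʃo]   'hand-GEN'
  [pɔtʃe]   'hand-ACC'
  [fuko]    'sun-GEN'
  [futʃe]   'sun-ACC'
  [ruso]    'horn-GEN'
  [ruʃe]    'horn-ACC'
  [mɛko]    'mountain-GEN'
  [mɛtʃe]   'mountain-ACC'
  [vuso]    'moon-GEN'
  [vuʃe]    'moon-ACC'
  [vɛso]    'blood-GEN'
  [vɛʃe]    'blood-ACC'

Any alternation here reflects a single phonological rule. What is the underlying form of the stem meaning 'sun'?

'sun' shows [k] ~ [tʃ] at the end of the stem ([fuko] vs [futʃe]).
Compare 'hand', with invariant [tʃ] in [pɔtʃo] and [pɔtʃe]: an analysis with underlying /tʃ/ and a rule producing [k] before the GEN suffix would wrongly predict alternation here too.
The alternation reflects palatalization before a front vowel: /k/ and /s/ become palato-alveolar [tʃ] and [ʃ] before a front vowel. /k/ is underlying.

/fuk/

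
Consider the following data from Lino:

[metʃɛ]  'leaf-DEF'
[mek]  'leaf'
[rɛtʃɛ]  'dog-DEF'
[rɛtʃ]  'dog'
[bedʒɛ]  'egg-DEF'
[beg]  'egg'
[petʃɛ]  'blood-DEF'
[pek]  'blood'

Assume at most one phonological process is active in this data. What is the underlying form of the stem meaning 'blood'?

'blood' shows [tʃ] ~ [k] at the end of the stem ([petʃɛ] vs [pek]).
The stem 'dog' ([rɛtʃɛ], [rɛtʃ]) shows [tʃ] unchanged in both environments, so [tʃ] cannot be basic with [k] derived in isolation.
So /k/ is underlying, and a rule of palatalization before a front vowel — /k/ and /g/ become palato-alveolar [tʃ] and [dʒ] before a front vowel — gives [tʃ].
Hence 'blood' is /pek/ underlyingly.

/pek/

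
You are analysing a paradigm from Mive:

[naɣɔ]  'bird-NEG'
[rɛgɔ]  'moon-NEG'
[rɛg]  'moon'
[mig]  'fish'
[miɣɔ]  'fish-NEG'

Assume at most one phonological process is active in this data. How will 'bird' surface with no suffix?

The root 'fish' surfaces as [miɣɔ] and [mig], with a stem-final [ɣ] ~ [g] alternation.
Compare 'moon', with invariant [g] in [rɛgɔ] and [rɛg]: an analysis with underlying /g/ and a rule producing [ɣ] before the NEG suffix would wrongly predict alternation here too.
The alternation reflects word-final hardening: voiced fricatives become stops word-finally. /ɣ/ is underlying.
The one attested form of 'bird', [naɣɔ], shows underlying /naɣ/. Applying the same rule word-finally gives [nag].

[nag]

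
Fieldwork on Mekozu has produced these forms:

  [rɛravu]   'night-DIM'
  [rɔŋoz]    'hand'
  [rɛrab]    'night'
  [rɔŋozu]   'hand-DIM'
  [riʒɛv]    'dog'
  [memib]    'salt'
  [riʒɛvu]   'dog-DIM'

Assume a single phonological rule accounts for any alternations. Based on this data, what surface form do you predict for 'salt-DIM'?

[memivu]

In [rɛravu] and [rɛrab] the final segment of 'night' alternates: [v] ~ [b].
The stem 'dog' ([riʒɛvu], [riʒɛv]) shows [v] unchanged in both environments, so [v] cannot be basic with [b] derived in isolation.
The alternation reflects intervocalic spirantization: voiced stops become fricatives between vowels. /b/ is underlying.
The one attested form of 'salt', [memib], shows underlying /memib/. Applying the same rule between vowels gives [memivu].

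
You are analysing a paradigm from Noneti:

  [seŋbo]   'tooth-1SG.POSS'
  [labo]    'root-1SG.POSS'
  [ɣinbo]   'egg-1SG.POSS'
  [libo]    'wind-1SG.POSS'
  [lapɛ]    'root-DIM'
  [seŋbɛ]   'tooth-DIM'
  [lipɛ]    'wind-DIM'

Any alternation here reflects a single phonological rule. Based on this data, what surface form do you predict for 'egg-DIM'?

[ɣinbɛ]

The DIM morpheme has two allomorphs, [-bɛ] and [-pɛ].
By contrast the 1SG.POSS suffix keeps its initial [b] throughout — that segment must be underlying.
The DIM suffix is therefore /-pɛ/ underlyingly, with post-nasal voicing: voiceless stops become voiced after a nasal.
After 'egg', which ends in a nasal, the suffix surfaces as [-bɛ], giving [ɣinbɛ].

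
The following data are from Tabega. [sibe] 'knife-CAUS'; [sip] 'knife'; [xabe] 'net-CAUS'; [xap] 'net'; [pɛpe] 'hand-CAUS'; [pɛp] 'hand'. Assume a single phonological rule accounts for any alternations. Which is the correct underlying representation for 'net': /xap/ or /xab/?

/xab/

In [xabe] and [xap] the final segment of 'net' alternates: [b] ~ [p].
If /p/ were underlying and a rule turned it into [b] before the CAUS suffix, 'hand' would also alternate; but it has [p] in both [pɛpe] and [pɛp].
Therefore /b/ is basic and [p] is derived by word-final obstruent devoicing (voiced obstruents become voiceless word-finally).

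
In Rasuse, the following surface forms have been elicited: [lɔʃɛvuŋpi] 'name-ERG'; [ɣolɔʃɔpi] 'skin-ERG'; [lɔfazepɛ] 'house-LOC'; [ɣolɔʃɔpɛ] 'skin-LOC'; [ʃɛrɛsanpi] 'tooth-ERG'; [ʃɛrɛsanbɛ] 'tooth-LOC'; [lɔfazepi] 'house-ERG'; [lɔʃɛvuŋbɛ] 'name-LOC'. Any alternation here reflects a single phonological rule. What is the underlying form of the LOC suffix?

/-bɛ/

The LOC morpheme has two allomorphs, [-bɛ] and [-pɛ].
The ERG suffix, which begins with [p], is invariant after every stem; so [p] is not altered by any rule here.
So the underlying form is /-bɛ/, and voiced stops become voiceless after a vowel.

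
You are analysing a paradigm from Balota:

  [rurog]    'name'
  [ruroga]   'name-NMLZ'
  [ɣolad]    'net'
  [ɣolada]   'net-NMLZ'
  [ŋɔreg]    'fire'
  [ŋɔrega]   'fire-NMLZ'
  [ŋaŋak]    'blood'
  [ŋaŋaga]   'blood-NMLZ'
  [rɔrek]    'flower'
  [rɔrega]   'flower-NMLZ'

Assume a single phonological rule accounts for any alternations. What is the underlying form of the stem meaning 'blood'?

/ŋaŋak/

The root 'blood' surfaces as [ŋaŋak] and [ŋaŋaga], with a stem-final [k] ~ [g] alternation.
If /g/ were underlying and a rule turned it into [k] in isolation, 'name' would also alternate; but it has [g] in both [rurog] and [ruroga].
The underlying segment must be /k/; voiceless stops become voiced between vowels, yielding [g] there.
The underlying form of 'blood' is therefore /ŋaŋak/.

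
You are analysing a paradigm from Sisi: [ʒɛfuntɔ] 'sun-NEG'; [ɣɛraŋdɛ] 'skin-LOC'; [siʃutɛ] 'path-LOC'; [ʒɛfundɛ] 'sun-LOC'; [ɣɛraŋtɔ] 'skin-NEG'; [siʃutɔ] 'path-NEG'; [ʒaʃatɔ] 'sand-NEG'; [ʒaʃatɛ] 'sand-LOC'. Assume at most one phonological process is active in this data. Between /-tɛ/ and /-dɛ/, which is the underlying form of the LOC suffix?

The LOC suffix surfaces as [-dɛ] and [-tɛ], depending on the final segment of the stem.
The NEG suffix, which begins with [t], is invariant after every stem; so [t] is not altered by any rule here.
The LOC suffix is therefore /-dɛ/ underlyingly, with post-vocalic devoicing: voiced stops become voiceless after a vowel.

/-dɛ/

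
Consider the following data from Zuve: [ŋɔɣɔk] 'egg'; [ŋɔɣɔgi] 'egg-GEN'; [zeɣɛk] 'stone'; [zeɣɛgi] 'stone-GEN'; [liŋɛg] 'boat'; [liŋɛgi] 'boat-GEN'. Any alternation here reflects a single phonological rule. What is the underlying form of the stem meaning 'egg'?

'egg' shows [k] ~ [g] at the end of the stem ([ŋɔɣɔk] vs [ŋɔɣɔgi]).
Compare 'boat', with invariant [g] in [liŋɛg] and [liŋɛgi]: an analysis with underlying /g/ and a rule producing [k] in isolation would wrongly predict alternation here too.
The underlying segment must be /k/; voiceless stops become voiced between vowels, yielding [g] there.

/ŋɔɣɔk/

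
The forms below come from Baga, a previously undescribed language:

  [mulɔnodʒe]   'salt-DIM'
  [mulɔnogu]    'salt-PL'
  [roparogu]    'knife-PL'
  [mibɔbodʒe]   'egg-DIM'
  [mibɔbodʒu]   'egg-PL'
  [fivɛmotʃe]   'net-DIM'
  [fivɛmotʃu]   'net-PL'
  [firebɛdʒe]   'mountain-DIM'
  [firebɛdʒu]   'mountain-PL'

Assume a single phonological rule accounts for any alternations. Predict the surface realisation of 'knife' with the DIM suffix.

'salt' shows [dʒ] ~ [g] at the end of the stem ([mulɔnodʒe] vs [mulɔnogu]).
Compare 'mountain', with invariant [dʒ] in [firebɛdʒe] and [firebɛdʒu]: an analysis with underlying /dʒ/ and a rule producing [g] before the PL suffix would wrongly predict alternation here too.
Therefore /g/ is basic and [dʒ] is derived by palatalization before a front vowel (/g/ becomes palato-alveolar [dʒ] before a front vowel).
The one attested form of 'knife', [roparogu], shows underlying /roparog/. Applying the same rule before a front vowel gives [roparodʒe].

[roparodʒe]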